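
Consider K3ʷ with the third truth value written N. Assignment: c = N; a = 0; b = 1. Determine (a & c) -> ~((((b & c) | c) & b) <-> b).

N

a & c = 0 & N = N
b & c = 1 & N = N
(b & c) | c = N | N = N
((b & c) | c) & b = N & 1 = N
(((b & c) | c) & b) <-> b = N <-> 1 = N
~((((b & c) | c) & b) <-> b) = ~N = N
(a & c) -> ~((((b & c) | c) & b) <-> b) = N -> N = N  [any arg is the third value ⇒ result is the third value]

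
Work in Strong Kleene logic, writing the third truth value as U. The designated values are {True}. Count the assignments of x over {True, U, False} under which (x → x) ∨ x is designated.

x=True: True ✓
x=U: U ·
x=False: True ✓

2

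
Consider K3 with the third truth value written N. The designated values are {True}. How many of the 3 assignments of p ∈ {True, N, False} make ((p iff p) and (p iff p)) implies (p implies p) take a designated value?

p=True: True ✓
p=N: N ·
p=False: True ✓

2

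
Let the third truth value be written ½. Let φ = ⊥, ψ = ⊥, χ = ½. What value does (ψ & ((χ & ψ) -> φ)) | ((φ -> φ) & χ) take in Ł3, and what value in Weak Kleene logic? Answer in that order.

In Ł3: χ & ψ = ½ & ⊥ = ⊥
(χ & ψ) -> φ = ⊥ -> ⊥ = ⊤
ψ & ((χ & ψ) -> φ) = ⊥ & ⊤ = ⊥
φ -> φ = ⊥ -> ⊥ = ⊤
(φ -> φ) & χ = ⊤ & ½ = ½
(ψ & ((χ & ψ) -> φ)) | ((φ -> φ) & χ) = ⊥ | ½ = ½
In Weak Kleene logic: χ & ψ = ½ & ⊥ = ½
(χ & ψ) -> φ = ½ -> ⊥ = ½  [any arg is the third value ⇒ result is the third value]
ψ & ((χ & ψ) -> φ) = ⊥ & ½ = ½
φ -> φ = ⊥ -> ⊥ = ⊤
(φ -> φ) & χ = ⊤ & ½ = ½
(ψ & ((χ & ψ) -> φ)) | ((φ -> φ) & χ) = ½ | ½ = ½

½; ½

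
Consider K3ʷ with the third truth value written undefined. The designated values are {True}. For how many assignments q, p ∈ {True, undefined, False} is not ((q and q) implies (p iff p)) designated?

Of the 9 assignments, 0 give a value in {True}.

0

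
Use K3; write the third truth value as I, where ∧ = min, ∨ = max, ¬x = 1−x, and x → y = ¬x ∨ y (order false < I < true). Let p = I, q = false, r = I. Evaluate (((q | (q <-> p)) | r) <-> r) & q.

q <-> p = false <-> I = I
q | (q <-> p) = false | I = I
(q | (q <-> p)) | r = I | I = I
((q | (q <-> p)) | r) <-> r = I <-> I = I
(((q | (q <-> p)) | r) <-> r) & q = I & false = false

false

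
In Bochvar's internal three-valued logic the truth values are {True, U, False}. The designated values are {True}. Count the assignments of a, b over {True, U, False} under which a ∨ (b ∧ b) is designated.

3

Designated under: (a=True, b=True); (a=True, b=False); (a=False, b=True).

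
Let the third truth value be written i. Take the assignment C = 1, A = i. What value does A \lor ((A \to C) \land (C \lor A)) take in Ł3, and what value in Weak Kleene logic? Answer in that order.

1; i

In Ł3: A \to C = i \to 1 = 1
C \lor A = 1 \lor i = 1
(A \to C) \land (C \lor A) = 1 \land 1 = 1
A \lor ((A \to C) \land (C \lor A)) = i \lor 1 = 1
In Weak Kleene logic: A \to C = i \to 1 = i
C \lor A = 1 \lor i = i
(A \to C) \land (C \lor A) = i \land i = i
A \lor ((A \to C) \land (C \lor A)) = i \lor i = i
They differ because Ł3 and Weak Kleene logic treat i differently under the binary connectives.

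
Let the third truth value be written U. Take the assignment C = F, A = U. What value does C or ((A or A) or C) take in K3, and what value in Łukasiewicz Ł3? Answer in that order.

In K3: A or A = U or U = U
(A or A) or C = U or F = U
C or ((A or A) or C) = F or U = U
In Łukasiewicz Ł3: A or A = U or U = U
(A or A) or C = U or F = U
C or ((A or A) or C) = F or U = U

U; U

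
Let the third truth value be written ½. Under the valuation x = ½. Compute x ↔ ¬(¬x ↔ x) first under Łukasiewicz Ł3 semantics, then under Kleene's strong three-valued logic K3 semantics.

½; ½

In Łukasiewicz Ł3: ¬x = ¬½ = ½
¬x ↔ x = ½ ↔ ½ = 1
¬(¬x ↔ x) = ¬1 = 0
x ↔ ¬(¬x ↔ x) = ½ ↔ 0 = ½
In Kleene's strong three-valued logic K3: ¬x = ¬½ = ½
¬x ↔ x = ½ ↔ ½ = ½
¬(¬x ↔ x) = ¬½ = ½
x ↔ ¬(¬x ↔ x) = ½ ↔ ½ = ½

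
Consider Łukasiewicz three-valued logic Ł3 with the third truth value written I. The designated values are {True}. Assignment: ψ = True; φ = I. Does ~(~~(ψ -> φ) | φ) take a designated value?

No

ψ -> φ = True -> I = I  [min(1, 1−1+½)]
~(ψ -> φ) = ~I = I
~~(ψ -> φ) = ~I = I
~~(ψ -> φ) | φ = I | I = I
~(~~(ψ -> φ) | φ) = ~I = I
I ∉ {True}.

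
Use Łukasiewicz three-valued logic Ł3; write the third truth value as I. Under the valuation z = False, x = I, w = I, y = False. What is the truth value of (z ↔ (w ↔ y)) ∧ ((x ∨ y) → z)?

I

w ↔ y = I ↔ False = I
z ↔ (w ↔ y) = False ↔ I = I
x ∨ y = I ∨ False = I
(x ∨ y) → z = I → False = I
(z ↔ (w ↔ y)) ∧ ((x ∨ y) → z) = I ∧ I = I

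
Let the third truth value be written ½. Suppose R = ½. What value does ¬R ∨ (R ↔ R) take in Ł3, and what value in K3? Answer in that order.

In Ł3: ¬R = ¬½ = ½
R ↔ R = ½ ↔ ½ = True  [1 − |½−½|]
¬R ∨ (R ↔ R) = ½ ∨ True = True
In K3: ¬R = ¬½ = ½
R ↔ R = ½ ↔ ½ = ½
¬R ∨ (R ↔ R) = ½ ∨ ½ = ½
They differ because Ł3 and K3 treat ½ differently under implication.

True; ½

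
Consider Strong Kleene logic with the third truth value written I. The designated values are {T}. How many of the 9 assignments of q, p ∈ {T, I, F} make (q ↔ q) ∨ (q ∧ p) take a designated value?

6

Of the 9 assignments, 6 give a value in {T}.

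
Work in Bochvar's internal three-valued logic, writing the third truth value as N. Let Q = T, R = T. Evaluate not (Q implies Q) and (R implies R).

Q implies Q = T implies T = T
not (Q implies Q) = not T = F
R implies R = T implies T = T
not (Q implies Q) and (R implies R) = F and T = F

F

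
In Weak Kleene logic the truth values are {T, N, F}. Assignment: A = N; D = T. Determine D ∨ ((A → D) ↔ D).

N

A → D = N → T = N
(A → D) ↔ D = N ↔ T = N
D ∨ ((A → D) ↔ D) = T ∨ N = N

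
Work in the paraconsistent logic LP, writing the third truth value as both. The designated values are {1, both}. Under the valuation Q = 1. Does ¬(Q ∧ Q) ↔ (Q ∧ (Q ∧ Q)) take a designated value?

No

Q ∧ Q = 1 ∧ 1 = 1
¬(Q ∧ Q) = ¬1 = 0
Q ∧ Q = 1 ∧ 1 = 1
Q ∧ (Q ∧ Q) = 1 ∧ 1 = 1
¬(Q ∧ Q) ↔ (Q ∧ (Q ∧ Q)) = 0 ↔ 1 = 0
0 ∉ {1, both}.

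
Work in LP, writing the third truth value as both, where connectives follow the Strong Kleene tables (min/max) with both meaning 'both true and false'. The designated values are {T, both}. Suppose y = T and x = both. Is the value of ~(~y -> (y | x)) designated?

~y = ~T = F
y | x = T | both = T
~y -> (y | x) = F -> T = T
~(~y -> (y | x)) = ~T = F
F ∉ {T, both}.

No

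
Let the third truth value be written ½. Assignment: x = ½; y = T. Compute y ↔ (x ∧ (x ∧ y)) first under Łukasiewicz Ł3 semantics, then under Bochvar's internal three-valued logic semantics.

In Łukasiewicz Ł3: x ∧ y = ½ ∧ T = ½
x ∧ (x ∧ y) = ½ ∧ ½ = ½
y ↔ (x ∧ (x ∧ y)) = T ↔ ½ = ½  [1 − |1−½|]
In Bochvar's internal three-valued logic: x ∧ y = ½ ∧ T = ½
x ∧ (x ∧ y) = ½ ∧ ½ = ½
y ↔ (x ∧ (x ∧ y)) = T ↔ ½ = ½

½; ½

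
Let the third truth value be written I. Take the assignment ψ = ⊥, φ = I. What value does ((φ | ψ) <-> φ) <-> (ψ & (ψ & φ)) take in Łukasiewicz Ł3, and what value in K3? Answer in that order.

⊥; I

In Łukasiewicz Ł3: φ | ψ = I | ⊥ = I
(φ | ψ) <-> φ = I <-> I = ⊤
ψ & φ = ⊥ & I = ⊥
ψ & (ψ & φ) = ⊥ & ⊥ = ⊥
((φ | ψ) <-> φ) <-> (ψ & (ψ & φ)) = ⊤ <-> ⊥ = ⊥
In K3: φ | ψ = I | ⊥ = I
(φ | ψ) <-> φ = I <-> I = I
ψ & φ = ⊥ & I = ⊥
ψ & (ψ & φ) = ⊥ & ⊥ = ⊥
((φ | ψ) <-> φ) <-> (ψ & (ψ & φ)) = I <-> ⊥ = I
They differ because Łukasiewicz Ł3 and K3 treat I differently under implication.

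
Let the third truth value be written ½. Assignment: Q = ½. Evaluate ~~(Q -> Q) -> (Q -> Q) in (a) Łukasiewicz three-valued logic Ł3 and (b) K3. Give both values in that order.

true; ½

In Łukasiewicz three-valued logic Ł3: Q -> Q = ½ -> ½ = true  [min(1, 1−½+½)]
~(Q -> Q) = ~true = false
~~(Q -> Q) = ~false = true
Q -> Q = ½ -> ½ = true
~~(Q -> Q) -> (Q -> Q) = true -> true = true
In K3: Q -> Q = ½ -> ½ = ½  [~½ | ½]
~(Q -> Q) = ~½ = ½
~~(Q -> Q) = ~½ = ½
Q -> Q = ½ -> ½ = ½
~~(Q -> Q) -> (Q -> Q) = ½ -> ½ = ½
They differ because Łukasiewicz three-valued logic Ł3 and K3 treat ½ differently under implication.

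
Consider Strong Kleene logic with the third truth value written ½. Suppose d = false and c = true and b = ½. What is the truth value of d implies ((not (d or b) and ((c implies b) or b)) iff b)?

d or b = false or ½ = ½
not (d or b) = not ½ = ½
c implies b = true implies ½ = ½
(c implies b) or b = ½ or ½ = ½
not (d or b) and ((c implies b) or b) = ½ and ½ = ½
(not (d or b) and ((c implies b) or b)) iff b = ½ iff ½ = ½
d implies ((not (d or b) and ((c implies b) or b)) iff b) = false implies ½ = true

true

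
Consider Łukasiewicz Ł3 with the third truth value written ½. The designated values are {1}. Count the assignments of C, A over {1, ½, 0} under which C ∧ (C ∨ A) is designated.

Designated under: (C=1, A=1); (C=1, A=½); (C=1, A=0).

3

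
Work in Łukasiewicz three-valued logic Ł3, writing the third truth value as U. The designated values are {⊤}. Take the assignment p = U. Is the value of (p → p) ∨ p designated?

Yes

p → p = U → U = ⊤
(p → p) ∨ p = ⊤ ∨ U = ⊤
⊤ ∈ {⊤}.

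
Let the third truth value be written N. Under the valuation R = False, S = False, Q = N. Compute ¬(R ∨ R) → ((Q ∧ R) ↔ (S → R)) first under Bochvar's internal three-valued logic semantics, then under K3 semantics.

N; False

In Bochvar's internal three-valued logic: R ∨ R = False ∨ False = False
¬(R ∨ R) = ¬False = True
Q ∧ R = N ∧ False = N
S → R = False → False = True
(Q ∧ R) ↔ (S → R) = N ↔ True = N
¬(R ∨ R) → ((Q ∧ R) ↔ (S → R)) = True → N = N
In K3: R ∨ R = False ∨ False = False
¬(R ∨ R) = ¬False = True
Q ∧ R = N ∧ False = False
S → R = False → False = True
(Q ∧ R) ↔ (S → R) = False ↔ True = False
¬(R ∨ R) → ((Q ∧ R) ↔ (S → R)) = True → False = False
They differ because Bochvar's internal three-valued logic and K3 treat N differently under the binary connectives.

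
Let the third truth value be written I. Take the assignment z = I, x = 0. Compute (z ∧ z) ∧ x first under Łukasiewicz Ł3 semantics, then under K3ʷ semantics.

0; I

In Łukasiewicz Ł3: z ∧ z = I ∧ I = I
(z ∧ z) ∧ x = I ∧ 0 = 0
In K3ʷ: z ∧ z = I ∧ I = I
(z ∧ z) ∧ x = I ∧ 0 = I
They differ because Łukasiewicz Ł3 and K3ʷ treat I differently under the binary connectives.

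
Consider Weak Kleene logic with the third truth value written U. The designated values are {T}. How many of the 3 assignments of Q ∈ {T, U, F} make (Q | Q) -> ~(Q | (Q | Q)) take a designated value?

Q=T: F ·
Q=U: U ·
Q=F: T ✓

1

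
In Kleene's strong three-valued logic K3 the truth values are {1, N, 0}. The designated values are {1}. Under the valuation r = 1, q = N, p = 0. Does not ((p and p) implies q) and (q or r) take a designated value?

p and p = 0 and 0 = 0
(p and p) implies q = 0 implies N = 1  [not 0 or N]
not ((p and p) implies q) = not 1 = 0
q or r = N or 1 = 1
not ((p and p) implies q) and (q or r) = 0 and 1 = 0
0 ∉ {1}.

No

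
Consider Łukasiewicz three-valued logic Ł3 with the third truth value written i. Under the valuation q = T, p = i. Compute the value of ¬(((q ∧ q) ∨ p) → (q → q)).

F

q ∧ q = T ∧ T = T
(q ∧ q) ∨ p = T ∨ i = T
q → q = T → T = T
((q ∧ q) ∨ p) → (q → q) = T → T = T
¬(((q ∧ q) ∨ p) → (q → q)) = ¬T = F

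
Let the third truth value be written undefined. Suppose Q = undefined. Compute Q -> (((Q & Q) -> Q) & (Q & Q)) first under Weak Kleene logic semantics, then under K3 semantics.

In Weak Kleene logic: Q & Q = undefined & undefined = undefined
(Q & Q) -> Q = undefined -> undefined = undefined  [any arg is the third value ⇒ result is the third value]
Q & Q = undefined & undefined = undefined
((Q & Q) -> Q) & (Q & Q) = undefined & undefined = undefined
Q -> (((Q & Q) -> Q) & (Q & Q)) = undefined -> undefined = undefined
In K3: Q & Q = undefined & undefined = undefined
(Q & Q) -> Q = undefined -> undefined = undefined
Q & Q = undefined & undefined = undefined
((Q & Q) -> Q) & (Q & Q) = undefined & undefined = undefined
Q -> (((Q & Q) -> Q) & (Q & Q)) = undefined -> undefined = undefined

undefined; undefined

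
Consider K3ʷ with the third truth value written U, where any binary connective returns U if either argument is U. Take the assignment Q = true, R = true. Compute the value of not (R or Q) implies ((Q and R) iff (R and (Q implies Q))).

true

R or Q = true or true = true
not (R or Q) = not true = false
Q and R = true and true = true
Q implies Q = true implies true = true
R and (Q implies Q) = true and true = true
(Q and R) iff (R and (Q implies Q)) = true iff true = true
not (R or Q) implies ((Q and R) iff (R and (Q implies Q))) = false implies true = true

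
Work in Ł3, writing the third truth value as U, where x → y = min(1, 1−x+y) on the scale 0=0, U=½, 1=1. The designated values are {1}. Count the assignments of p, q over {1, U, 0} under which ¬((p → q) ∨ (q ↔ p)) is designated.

Designated under: (p=1, q=0).

1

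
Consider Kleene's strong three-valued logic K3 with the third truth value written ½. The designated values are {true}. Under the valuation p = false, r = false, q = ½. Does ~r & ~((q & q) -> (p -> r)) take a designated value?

~r = ~false = true
q & q = ½ & ½ = ½
p -> r = false -> false = true
(q & q) -> (p -> r) = ½ -> true = true  [~½ | true]
~((q & q) -> (p -> r)) = ~true = false
~r & ~((q & q) -> (p -> r)) = true & false = false
false ∉ {true}.

No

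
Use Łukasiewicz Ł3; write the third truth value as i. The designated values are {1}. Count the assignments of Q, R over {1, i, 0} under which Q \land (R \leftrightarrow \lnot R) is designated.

1

Designated under: (Q=1, R=i).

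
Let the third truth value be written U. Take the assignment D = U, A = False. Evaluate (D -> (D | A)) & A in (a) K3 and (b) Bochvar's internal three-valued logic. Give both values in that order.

False; U

In K3: D | A = U | False = U
D -> (D | A) = U -> U = U
(D -> (D | A)) & A = U & False = False
In Bochvar's internal three-valued logic: D | A = U | False = U
D -> (D | A) = U -> U = U  [any arg is the third value ⇒ result is the third value]
(D -> (D | A)) & A = U & False = U
They differ because K3 and Bochvar's internal three-valued logic treat U differently under the binary connectives.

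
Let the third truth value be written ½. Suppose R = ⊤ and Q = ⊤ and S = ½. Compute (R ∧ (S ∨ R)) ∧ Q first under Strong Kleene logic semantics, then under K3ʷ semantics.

In Strong Kleene logic: S ∨ R = ½ ∨ ⊤ = ⊤
R ∧ (S ∨ R) = ⊤ ∧ ⊤ = ⊤
(R ∧ (S ∨ R)) ∧ Q = ⊤ ∧ ⊤ = ⊤
In K3ʷ: S ∨ R = ½ ∨ ⊤ = ½
R ∧ (S ∨ R) = ⊤ ∧ ½ = ½
(R ∧ (S ∨ R)) ∧ Q = ½ ∧ ⊤ = ½
They differ because Strong Kleene logic and K3ʷ treat ½ differently under the binary connectives.

⊤; ½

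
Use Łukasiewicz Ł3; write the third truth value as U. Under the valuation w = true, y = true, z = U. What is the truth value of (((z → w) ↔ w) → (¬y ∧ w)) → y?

true

z → w = U → true = true  [min(1, 1−½+1)]
(z → w) ↔ w = true ↔ true = true
¬y = ¬true = false
¬y ∧ w = false ∧ true = false
((z → w) ↔ w) → (¬y ∧ w) = true → false = false
(((z → w) ↔ w) → (¬y ∧ w)) → y = false → true = true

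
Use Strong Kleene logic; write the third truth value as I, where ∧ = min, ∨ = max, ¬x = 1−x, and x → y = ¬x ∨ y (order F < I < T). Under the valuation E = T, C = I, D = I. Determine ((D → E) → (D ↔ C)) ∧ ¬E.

F

D → E = I → T = T  [¬I ∨ T]
D ↔ C = I ↔ I = I
(D → E) → (D ↔ C) = T → I = I
¬E = ¬T = F
((D → E) → (D ↔ C)) ∧ ¬E = I ∧ F = F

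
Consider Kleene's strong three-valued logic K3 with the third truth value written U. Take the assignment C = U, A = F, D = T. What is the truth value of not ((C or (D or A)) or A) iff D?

F

D or A = T or F = T
C or (D or A) = U or T = T
(C or (D or A)) or A = T or F = T
not ((C or (D or A)) or A) = not T = F
not ((C or (D or A)) or A) iff D = F iff T = F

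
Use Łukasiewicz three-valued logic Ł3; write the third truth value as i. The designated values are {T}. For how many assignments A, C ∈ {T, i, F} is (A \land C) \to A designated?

Of the 9 assignments, 9 give a value in {T}.

9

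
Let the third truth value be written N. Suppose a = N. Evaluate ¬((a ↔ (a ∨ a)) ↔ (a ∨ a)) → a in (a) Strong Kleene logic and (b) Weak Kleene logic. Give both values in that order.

In Strong Kleene logic: a ∨ a = N ∨ N = N
a ↔ (a ∨ a) = N ↔ N = N
a ∨ a = N ∨ N = N
(a ↔ (a ∨ a)) ↔ (a ∨ a) = N ↔ N = N
¬((a ↔ (a ∨ a)) ↔ (a ∨ a)) = ¬N = N
¬((a ↔ (a ∨ a)) ↔ (a ∨ a)) → a = N → N = N  [¬N ∨ N]
In Weak Kleene logic: a ∨ a = N ∨ N = N
a ↔ (a ∨ a) = N ↔ N = N
a ∨ a = N ∨ N = N
(a ↔ (a ∨ a)) ↔ (a ∨ a) = N ↔ N = N
¬((a ↔ (a ∨ a)) ↔ (a ∨ a)) = ¬N = N
¬((a ↔ (a ∨ a)) ↔ (a ∨ a)) → a = N → N = N  [any arg is the third value ⇒ result is the third value]

N; N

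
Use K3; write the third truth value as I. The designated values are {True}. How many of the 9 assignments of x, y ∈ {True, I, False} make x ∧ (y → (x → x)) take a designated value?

3

Designated under: (x=True, y=True); (x=True, y=I); (x=True, y=False).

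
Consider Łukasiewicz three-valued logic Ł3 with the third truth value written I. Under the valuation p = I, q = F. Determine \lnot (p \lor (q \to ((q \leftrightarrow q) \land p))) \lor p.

q \leftrightarrow q = F \leftrightarrow F = T
(q \leftrightarrow q) \land p = T \land I = I
q \to ((q \leftrightarrow q) \land p) = F \to I = T
p \lor (q \to ((q \leftrightarrow q) \land p)) = I \lor T = T
\lnot (p \lor (q \to ((q \leftrightarrow q) \land p))) = \lnot T = F
\lnot (p \lor (q \to ((q \leftrightarrow q) \land p))) \lor p = F \lor I = I

I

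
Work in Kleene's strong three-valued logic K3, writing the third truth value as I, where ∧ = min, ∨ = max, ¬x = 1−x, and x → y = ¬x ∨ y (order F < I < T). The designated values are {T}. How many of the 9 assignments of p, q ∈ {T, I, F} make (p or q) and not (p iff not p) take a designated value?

Designated under: (p=T, q=T); (p=T, q=I); (p=T, q=F); (p=F, q=T).

4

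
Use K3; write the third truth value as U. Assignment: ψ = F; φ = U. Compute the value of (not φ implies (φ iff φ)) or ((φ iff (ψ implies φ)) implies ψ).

U

not φ = not U = U
φ iff φ = U iff U = U
not φ implies (φ iff φ) = U implies U = U
ψ implies φ = F implies U = T
φ iff (ψ implies φ) = U iff T = U
(φ iff (ψ implies φ)) implies ψ = U implies F = U
(not φ implies (φ iff φ)) or ((φ iff (ψ implies φ)) implies ψ) = U or U = U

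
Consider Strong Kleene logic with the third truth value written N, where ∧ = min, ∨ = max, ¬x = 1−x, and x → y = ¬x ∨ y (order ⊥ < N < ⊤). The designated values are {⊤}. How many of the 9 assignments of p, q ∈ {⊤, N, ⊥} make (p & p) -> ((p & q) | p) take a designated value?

Of the 9 assignments, 6 give a value in {⊤}.

6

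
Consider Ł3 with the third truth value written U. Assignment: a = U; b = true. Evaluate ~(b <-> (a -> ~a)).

~a = ~U = U
a -> ~a = U -> U = true
b <-> (a -> ~a) = true <-> true = true
~(b <-> (a -> ~a)) = ~true = false

false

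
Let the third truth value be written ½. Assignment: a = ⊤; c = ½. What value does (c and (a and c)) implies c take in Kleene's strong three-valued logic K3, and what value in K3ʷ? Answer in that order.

In Kleene's strong three-valued logic K3: a and c = ⊤ and ½ = ½
c and (a and c) = ½ and ½ = ½
(c and (a and c)) implies c = ½ implies ½ = ½  [not ½ or ½]
In K3ʷ: a and c = ⊤ and ½ = ½
c and (a and c) = ½ and ½ = ½
(c and (a and c)) implies c = ½ implies ½ = ½  [any arg is the third value ⇒ result is the third value]

½; ½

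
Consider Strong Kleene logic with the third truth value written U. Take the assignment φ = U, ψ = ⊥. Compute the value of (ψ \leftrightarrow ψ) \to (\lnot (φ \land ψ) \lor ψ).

⊤

ψ \leftrightarrow ψ = ⊥ \leftrightarrow ⊥ = ⊤
φ \land ψ = U \land ⊥ = ⊥
\lnot (φ \land ψ) = \lnot ⊥ = ⊤
\lnot (φ \land ψ) \lor ψ = ⊤ \lor ⊥ = ⊤
(ψ \leftrightarrow ψ) \to (\lnot (φ \land ψ) \lor ψ) = ⊤ \to ⊤ = ⊤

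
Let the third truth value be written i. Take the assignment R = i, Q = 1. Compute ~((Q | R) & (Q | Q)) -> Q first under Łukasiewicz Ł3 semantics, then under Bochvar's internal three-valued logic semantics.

In Łukasiewicz Ł3: Q | R = 1 | i = 1
Q | Q = 1 | 1 = 1
(Q | R) & (Q | Q) = 1 & 1 = 1
~((Q | R) & (Q | Q)) = ~1 = 0
~((Q | R) & (Q | Q)) -> Q = 0 -> 1 = 1
In Bochvar's internal three-valued logic: Q | R = 1 | i = i
Q | Q = 1 | 1 = 1
(Q | R) & (Q | Q) = i & 1 = i
~((Q | R) & (Q | Q)) = ~i = i
~((Q | R) & (Q | Q)) -> Q = i -> 1 = i  [any arg is the third value ⇒ result is the third value]
They differ because Łukasiewicz Ł3 and Bochvar's internal three-valued logic treat i differently under the binary connectives.

1; i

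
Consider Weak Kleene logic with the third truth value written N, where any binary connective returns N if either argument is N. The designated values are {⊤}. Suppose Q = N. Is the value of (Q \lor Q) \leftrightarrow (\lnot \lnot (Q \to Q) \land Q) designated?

Q \lor Q = N \lor N = N
Q \to Q = N \to N = N
\lnot (Q \to Q) = \lnot N = N
\lnot \lnot (Q \to Q) = \lnot N = N
\lnot \lnot (Q \to Q) \land Q = N \land N = N
(Q \lor Q) \leftrightarrow (\lnot \lnot (Q \to Q) \land Q) = N \leftrightarrow N = N
N ∉ {⊤}.

No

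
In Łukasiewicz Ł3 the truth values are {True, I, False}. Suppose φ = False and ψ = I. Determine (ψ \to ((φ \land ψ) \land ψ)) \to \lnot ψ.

φ \land ψ = False \land I = False
(φ \land ψ) \land ψ = False \land I = False
ψ \to ((φ \land ψ) \land ψ) = I \to False = I
\lnot ψ = \lnot I = I
(ψ \to ((φ \land ψ) \land ψ)) \to \lnot ψ = I \to I = True

True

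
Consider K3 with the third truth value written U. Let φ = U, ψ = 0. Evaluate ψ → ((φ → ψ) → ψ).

φ → ψ = U → 0 = U  [¬U ∨ 0]
(φ → ψ) → ψ = U → 0 = U
ψ → ((φ → ψ) → ψ) = 0 → U = 1

1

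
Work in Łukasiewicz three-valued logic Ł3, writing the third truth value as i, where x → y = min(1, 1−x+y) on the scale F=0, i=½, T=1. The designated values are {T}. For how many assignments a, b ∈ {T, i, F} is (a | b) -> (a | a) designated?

6

Of the 9 assignments, 6 give a value in {T}.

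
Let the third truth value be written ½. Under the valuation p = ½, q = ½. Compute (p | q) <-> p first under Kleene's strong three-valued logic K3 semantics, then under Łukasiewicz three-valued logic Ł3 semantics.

½; ⊤

In Kleene's strong three-valued logic K3: p | q = ½ | ½ = ½
(p | q) <-> p = ½ <-> ½ = ½
In Łukasiewicz three-valued logic Ł3: p | q = ½ | ½ = ½
(p | q) <-> p = ½ <-> ½ = ⊤  [1 − |½−½|]
They differ because Kleene's strong three-valued logic K3 and Łukasiewicz three-valued logic Ł3 treat ½ differently under implication.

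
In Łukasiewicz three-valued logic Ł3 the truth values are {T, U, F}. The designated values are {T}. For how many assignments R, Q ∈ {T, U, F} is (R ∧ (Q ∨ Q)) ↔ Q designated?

Of the 9 assignments, 6 give a value in {T}.

6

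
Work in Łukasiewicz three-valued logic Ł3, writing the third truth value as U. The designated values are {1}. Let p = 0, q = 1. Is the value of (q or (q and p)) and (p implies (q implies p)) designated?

q and p = 1 and 0 = 0
q or (q and p) = 1 or 0 = 1
q implies p = 1 implies 0 = 0
p implies (q implies p) = 0 implies 0 = 1
(q or (q and p)) and (p implies (q implies p)) = 1 and 1 = 1
1 ∈ {1}.

Yes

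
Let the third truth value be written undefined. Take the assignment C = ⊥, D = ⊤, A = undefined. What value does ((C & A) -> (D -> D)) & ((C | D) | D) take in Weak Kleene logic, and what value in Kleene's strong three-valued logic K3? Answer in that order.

undefined; ⊤

In Weak Kleene logic: C & A = ⊥ & undefined = undefined
D -> D = ⊤ -> ⊤ = ⊤
(C & A) -> (D -> D) = undefined -> ⊤ = undefined  [any arg is the third value ⇒ result is the third value]
C | D = ⊥ | ⊤ = ⊤
(C | D) | D = ⊤ | ⊤ = ⊤
((C & A) -> (D -> D)) & ((C | D) | D) = undefined & ⊤ = undefined
In Kleene's strong three-valued logic K3: C & A = ⊥ & undefined = ⊥
D -> D = ⊤ -> ⊤ = ⊤
(C & A) -> (D -> D) = ⊥ -> ⊤ = ⊤
C | D = ⊥ | ⊤ = ⊤
(C | D) | D = ⊤ | ⊤ = ⊤
((C & A) -> (D -> D)) & ((C | D) | D) = ⊤ & ⊤ = ⊤
They differ because Weak Kleene logic and Kleene's strong three-valued logic K3 treat undefined differently under the binary connectives.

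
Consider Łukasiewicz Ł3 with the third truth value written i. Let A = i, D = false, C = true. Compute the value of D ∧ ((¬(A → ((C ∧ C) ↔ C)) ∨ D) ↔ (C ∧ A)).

C ∧ C = true ∧ true = true
(C ∧ C) ↔ C = true ↔ true = true
A → ((C ∧ C) ↔ C) = i → true = true  [min(1, 1−½+1)]
¬(A → ((C ∧ C) ↔ C)) = ¬true = false
¬(A → ((C ∧ C) ↔ C)) ∨ D = false ∨ false = false
C ∧ A = true ∧ i = i
(¬(A → ((C ∧ C) ↔ C)) ∨ D) ↔ (C ∧ A) = false ↔ i = i
D ∧ ((¬(A → ((C ∧ C) ↔ C)) ∨ D) ↔ (C ∧ A)) = false ∧ i = false

false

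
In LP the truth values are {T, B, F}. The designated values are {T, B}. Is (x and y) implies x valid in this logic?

Yes

Every assignment of x, y over {T, B, F} gives a value in {T, B}.
In particular, with x=B, y=B: (x and y) implies x = B.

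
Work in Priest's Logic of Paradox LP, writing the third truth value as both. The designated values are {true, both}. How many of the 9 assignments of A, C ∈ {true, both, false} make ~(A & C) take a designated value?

Of the 9 assignments, 8 give a value in {true, both}.

8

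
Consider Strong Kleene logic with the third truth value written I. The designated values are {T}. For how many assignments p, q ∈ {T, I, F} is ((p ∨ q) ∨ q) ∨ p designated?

Of the 9 assignments, 5 give a value in {T}.

5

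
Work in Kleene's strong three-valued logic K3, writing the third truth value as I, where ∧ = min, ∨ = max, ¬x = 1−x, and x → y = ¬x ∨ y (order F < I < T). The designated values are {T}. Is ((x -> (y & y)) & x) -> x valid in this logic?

Countermodel: x=I, y=T gives I, which is not designated.

No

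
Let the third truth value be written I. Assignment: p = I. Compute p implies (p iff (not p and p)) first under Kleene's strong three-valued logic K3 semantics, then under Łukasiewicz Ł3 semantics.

In Kleene's strong three-valued logic K3: not p = not I = I
not p and p = I and I = I
p iff (not p and p) = I iff I = I
p implies (p iff (not p and p)) = I implies I = I  [not I or I]
In Łukasiewicz Ł3: not p = not I = I
not p and p = I and I = I
p iff (not p and p) = I iff I = ⊤  [1 − |½−½|]
p implies (p iff (not p and p)) = I implies ⊤ = ⊤
They differ because Kleene's strong three-valued logic K3 and Łukasiewicz Ł3 treat I differently under implication.

I; ⊤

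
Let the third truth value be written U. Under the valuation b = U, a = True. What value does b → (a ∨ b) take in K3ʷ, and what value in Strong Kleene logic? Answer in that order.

U; True

In K3ʷ: a ∨ b = True ∨ U = U
b → (a ∨ b) = U → U = U  [any arg is the third value ⇒ result is the third value]
In Strong Kleene logic: a ∨ b = True ∨ U = True
b → (a ∨ b) = U → True = True  [¬U ∨ True]
They differ because K3ʷ and Strong Kleene logic treat U differently under the binary connectives.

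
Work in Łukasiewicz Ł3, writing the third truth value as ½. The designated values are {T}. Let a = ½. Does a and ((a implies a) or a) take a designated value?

No

a implies a = ½ implies ½ = T
(a implies a) or a = T or ½ = T
a and ((a implies a) or a) = ½ and T = ½
½ ∉ {T}.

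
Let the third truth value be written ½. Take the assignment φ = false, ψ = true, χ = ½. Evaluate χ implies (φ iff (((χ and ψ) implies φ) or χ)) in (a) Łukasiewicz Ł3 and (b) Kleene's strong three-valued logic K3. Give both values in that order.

In Łukasiewicz Ł3: χ and ψ = ½ and true = ½
(χ and ψ) implies φ = ½ implies false = ½  [min(1, 1−½+0)]
((χ and ψ) implies φ) or χ = ½ or ½ = ½
φ iff (((χ and ψ) implies φ) or χ) = false iff ½ = ½
χ implies (φ iff (((χ and ψ) implies φ) or χ)) = ½ implies ½ = true
In Kleene's strong three-valued logic K3: χ and ψ = ½ and true = ½
(χ and ψ) implies φ = ½ implies false = ½  [not ½ or false]
((χ and ψ) implies φ) or χ = ½ or ½ = ½
φ iff (((χ and ψ) implies φ) or χ) = false iff ½ = ½
χ implies (φ iff (((χ and ψ) implies φ) or χ)) = ½ implies ½ = ½
They differ because Łukasiewicz Ł3 and Kleene's strong three-valued logic K3 treat ½ differently under implication.

true; ½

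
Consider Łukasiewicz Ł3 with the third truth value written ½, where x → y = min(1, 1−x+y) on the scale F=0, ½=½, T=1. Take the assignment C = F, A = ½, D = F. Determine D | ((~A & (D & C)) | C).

F

~A = ~½ = ½
D & C = F & F = F
~A & (D & C) = ½ & F = F
(~A & (D & C)) | C = F | F = F
D | ((~A & (D & C)) | C) = F | F = F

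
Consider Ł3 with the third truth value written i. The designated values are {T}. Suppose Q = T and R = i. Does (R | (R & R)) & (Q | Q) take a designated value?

R & R = i & i = i
R | (R & R) = i | i = i
Q | Q = T | T = T
(R | (R & R)) & (Q | Q) = i & T = i
i ∉ {T}.

No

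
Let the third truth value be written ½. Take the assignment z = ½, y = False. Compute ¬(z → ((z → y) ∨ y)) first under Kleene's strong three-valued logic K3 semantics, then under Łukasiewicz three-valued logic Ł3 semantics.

In Kleene's strong three-valued logic K3: z → y = ½ → False = ½
(z → y) ∨ y = ½ ∨ False = ½
z → ((z → y) ∨ y) = ½ → ½ = ½
¬(z → ((z → y) ∨ y)) = ¬½ = ½
In Łukasiewicz three-valued logic Ł3: z → y = ½ → False = ½  [min(1, 1−½+0)]
(z → y) ∨ y = ½ ∨ False = ½
z → ((z → y) ∨ y) = ½ → ½ = True
¬(z → ((z → y) ∨ y)) = ¬True = False
They differ because Kleene's strong three-valued logic K3 and Łukasiewicz three-valued logic Ł3 treat ½ differently under implication.

½; False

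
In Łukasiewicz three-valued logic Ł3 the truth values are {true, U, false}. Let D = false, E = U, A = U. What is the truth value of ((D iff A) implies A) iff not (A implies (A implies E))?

D iff A = false iff U = U  [1 − |0−½|]
(D iff A) implies A = U implies U = true
A implies E = U implies U = true
A implies (A implies E) = U implies true = true
not (A implies (A implies E)) = not true = false
((D iff A) implies A) iff not (A implies (A implies E)) = true iff false = false

false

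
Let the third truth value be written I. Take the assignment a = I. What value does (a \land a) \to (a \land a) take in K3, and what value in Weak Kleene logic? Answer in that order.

I; I

In K3: a \land a = I \land I = I
a \land a = I \land I = I
(a \land a) \to (a \land a) = I \to I = I
In Weak Kleene logic: a \land a = I \land I = I
a \land a = I \land I = I
(a \land a) \to (a \land a) = I \to I = I  [any arg is the third value ⇒ result is the third value]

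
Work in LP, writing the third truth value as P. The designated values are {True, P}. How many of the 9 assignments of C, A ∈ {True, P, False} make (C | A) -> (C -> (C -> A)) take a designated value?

8

Of the 9 assignments, 8 give a value in {True, P}.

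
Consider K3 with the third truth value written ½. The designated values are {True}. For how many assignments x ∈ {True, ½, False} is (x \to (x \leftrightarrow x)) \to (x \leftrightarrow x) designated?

2

x=True: True ✓
x=½: ½ ·
x=False: True ✓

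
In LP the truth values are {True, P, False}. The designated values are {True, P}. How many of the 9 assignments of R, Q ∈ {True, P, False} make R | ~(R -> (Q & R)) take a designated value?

Of the 9 assignments, 6 give a value in {True, P}.

6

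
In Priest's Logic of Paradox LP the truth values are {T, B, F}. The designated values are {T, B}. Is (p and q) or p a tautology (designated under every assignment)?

Countermodel: p=F, q=T gives F, which is not designated.

No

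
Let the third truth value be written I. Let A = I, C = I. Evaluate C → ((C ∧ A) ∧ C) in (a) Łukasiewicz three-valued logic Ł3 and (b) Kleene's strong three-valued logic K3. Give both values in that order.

In Łukasiewicz three-valued logic Ł3: C ∧ A = I ∧ I = I
(C ∧ A) ∧ C = I ∧ I = I
C → ((C ∧ A) ∧ C) = I → I = True  [min(1, 1−½+½)]
In Kleene's strong three-valued logic K3: C ∧ A = I ∧ I = I
(C ∧ A) ∧ C = I ∧ I = I
C → ((C ∧ A) ∧ C) = I → I = I  [¬I ∨ I]
They differ because Łukasiewicz three-valued logic Ł3 and Kleene's strong three-valued logic K3 treat I differently under implication.

True; I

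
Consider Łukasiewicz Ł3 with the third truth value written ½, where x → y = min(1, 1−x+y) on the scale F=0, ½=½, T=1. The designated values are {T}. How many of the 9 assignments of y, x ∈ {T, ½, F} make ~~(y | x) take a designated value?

Of the 9 assignments, 5 give a value in {T}.

5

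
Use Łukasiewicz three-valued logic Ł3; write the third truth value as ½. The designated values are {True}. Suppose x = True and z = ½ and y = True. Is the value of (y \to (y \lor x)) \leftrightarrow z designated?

y \lor x = True \lor True = True
y \to (y \lor x) = True \to True = True
(y \to (y \lor x)) \leftrightarrow z = True \leftrightarrow ½ = ½
½ ∉ {True}.

No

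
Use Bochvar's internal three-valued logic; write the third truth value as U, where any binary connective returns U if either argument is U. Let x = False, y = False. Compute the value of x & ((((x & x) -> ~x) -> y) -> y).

x & x = False & False = False
~x = ~False = True
(x & x) -> ~x = False -> True = True
((x & x) -> ~x) -> y = True -> False = False
(((x & x) -> ~x) -> y) -> y = False -> False = True
x & ((((x & x) -> ~x) -> y) -> y) = False & True = False

False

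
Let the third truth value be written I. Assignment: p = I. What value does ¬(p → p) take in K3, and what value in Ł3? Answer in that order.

In K3: p → p = I → I = I  [¬I ∨ I]
¬(p → p) = ¬I = I
In Ł3: p → p = I → I = true  [min(1, 1−½+½)]
¬(p → p) = ¬true = false
They differ because K3 and Ł3 treat I differently under implication.

I; false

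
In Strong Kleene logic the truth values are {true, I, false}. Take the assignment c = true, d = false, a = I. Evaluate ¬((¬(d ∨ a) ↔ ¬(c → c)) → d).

d ∨ a = false ∨ I = I
¬(d ∨ a) = ¬I = I
c → c = true → true = true
¬(c → c) = ¬true = false
¬(d ∨ a) ↔ ¬(c → c) = I ↔ false = I
(¬(d ∨ a) ↔ ¬(c → c)) → d = I → false = I  [¬I ∨ false]
¬((¬(d ∨ a) ↔ ¬(c → c)) → d) = ¬I = I

I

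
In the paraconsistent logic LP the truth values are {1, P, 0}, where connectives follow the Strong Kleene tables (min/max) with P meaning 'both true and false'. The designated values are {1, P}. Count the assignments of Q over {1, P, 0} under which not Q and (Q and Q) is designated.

1

Q=1: 0 ·
Q=P: P ✓
Q=0: 0 ·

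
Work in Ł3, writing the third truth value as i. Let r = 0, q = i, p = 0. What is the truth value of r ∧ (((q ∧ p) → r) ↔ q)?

0

q ∧ p = i ∧ 0 = 0
(q ∧ p) → r = 0 → 0 = 1
((q ∧ p) → r) ↔ q = 1 ↔ i = i  [1 − |1−½|]
r ∧ (((q ∧ p) → r) ↔ q) = 0 ∧ i = 0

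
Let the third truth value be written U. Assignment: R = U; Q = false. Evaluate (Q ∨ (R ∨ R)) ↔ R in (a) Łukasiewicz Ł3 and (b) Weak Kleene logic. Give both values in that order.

In Łukasiewicz Ł3: R ∨ R = U ∨ U = U
Q ∨ (R ∨ R) = false ∨ U = U
(Q ∨ (R ∨ R)) ↔ R = U ↔ U = true  [1 − |½−½|]
In Weak Kleene logic: R ∨ R = U ∨ U = U
Q ∨ (R ∨ R) = false ∨ U = U
(Q ∨ (R ∨ R)) ↔ R = U ↔ U = U
They differ because Łukasiewicz Ł3 and Weak Kleene logic treat U differently under the binary connectives.

true; U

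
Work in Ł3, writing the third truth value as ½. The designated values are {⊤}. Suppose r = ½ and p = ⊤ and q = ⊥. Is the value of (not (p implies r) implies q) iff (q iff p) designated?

p implies r = ⊤ implies ½ = ½
not (p implies r) = not ½ = ½
not (p implies r) implies q = ½ implies ⊥ = ½
q iff p = ⊥ iff ⊤ = ⊥
(not (p implies r) implies q) iff (q iff p) = ½ iff ⊥ = ½
½ ∉ {⊤}.

No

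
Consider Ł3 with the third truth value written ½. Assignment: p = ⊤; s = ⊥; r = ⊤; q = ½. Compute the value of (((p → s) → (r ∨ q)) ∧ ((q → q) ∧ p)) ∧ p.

p → s = ⊤ → ⊥ = ⊥
r ∨ q = ⊤ ∨ ½ = ⊤
(p → s) → (r ∨ q) = ⊥ → ⊤ = ⊤
q → q = ½ → ½ = ⊤  [min(1, 1−½+½)]
(q → q) ∧ p = ⊤ ∧ ⊤ = ⊤
((p → s) → (r ∨ q)) ∧ ((q → q) ∧ p) = ⊤ ∧ ⊤ = ⊤
(((p → s) → (r ∨ q)) ∧ ((q → q) ∧ p)) ∧ p = ⊤ ∧ ⊤ = ⊤

⊤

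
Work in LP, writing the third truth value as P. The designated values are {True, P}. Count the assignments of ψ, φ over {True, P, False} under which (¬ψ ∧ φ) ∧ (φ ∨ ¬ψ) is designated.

4

Designated under: (ψ=P, φ=True); (ψ=P, φ=P); (ψ=False, φ=True); (ψ=False, φ=P).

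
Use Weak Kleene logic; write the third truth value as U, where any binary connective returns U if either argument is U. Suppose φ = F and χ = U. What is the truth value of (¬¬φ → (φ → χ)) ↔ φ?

¬φ = ¬F = T
¬¬φ = ¬T = F
φ → χ = F → U = U
¬¬φ → (φ → χ) = F → U = U
(¬¬φ → (φ → χ)) ↔ φ = U ↔ F = U

U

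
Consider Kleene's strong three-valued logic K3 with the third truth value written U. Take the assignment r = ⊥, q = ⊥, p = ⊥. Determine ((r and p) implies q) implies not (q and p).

r and p = ⊥ and ⊥ = ⊥
(r and p) implies q = ⊥ implies ⊥ = ⊤
q and p = ⊥ and ⊥ = ⊥
not (q and p) = not ⊥ = ⊤
((r and p) implies q) implies not (q and p) = ⊤ implies ⊤ = ⊤

⊤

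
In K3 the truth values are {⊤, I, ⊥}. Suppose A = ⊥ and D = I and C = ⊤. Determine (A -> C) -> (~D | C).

⊤

A -> C = ⊥ -> ⊤ = ⊤
~D = ~I = I
~D | C = I | ⊤ = ⊤
(A -> C) -> (~D | C) = ⊤ -> ⊤ = ⊤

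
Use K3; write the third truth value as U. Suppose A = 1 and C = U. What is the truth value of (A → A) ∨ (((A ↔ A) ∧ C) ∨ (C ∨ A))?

A → A = 1 → 1 = 1
A ↔ A = 1 ↔ 1 = 1
(A ↔ A) ∧ C = 1 ∧ U = U
C ∨ A = U ∨ 1 = 1
((A ↔ A) ∧ C) ∨ (C ∨ A) = U ∨ 1 = 1
(A → A) ∨ (((A ↔ A) ∧ C) ∨ (C ∨ A)) = 1 ∨ 1 = 1

1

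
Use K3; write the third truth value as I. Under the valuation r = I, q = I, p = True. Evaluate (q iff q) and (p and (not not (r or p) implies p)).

q iff q = I iff I = I
r or p = I or True = True
not (r or p) = not True = False
not not (r or p) = not False = True
not not (r or p) implies p = True implies True = True
p and (not not (r or p) implies p) = True and True = True
(q iff q) and (p and (not not (r or p) implies p)) = I and True = I

I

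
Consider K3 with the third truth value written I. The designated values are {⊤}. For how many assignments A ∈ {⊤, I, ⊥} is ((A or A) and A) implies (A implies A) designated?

A=⊤: ⊤ ✓
A=I: I ·
A=⊥: ⊤ ✓

2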